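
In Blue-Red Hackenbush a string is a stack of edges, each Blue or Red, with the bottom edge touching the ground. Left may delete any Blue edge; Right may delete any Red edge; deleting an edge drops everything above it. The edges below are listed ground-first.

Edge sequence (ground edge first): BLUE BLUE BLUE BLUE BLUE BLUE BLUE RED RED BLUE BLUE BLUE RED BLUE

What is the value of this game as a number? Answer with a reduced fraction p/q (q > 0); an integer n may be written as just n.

1 of 14 · B · max L 0 · min R +∞ = 1
2 of 14 · BB · max L 1 · min R +∞ = 2
3 of 14 · BBB · max L 2 · min R +∞ = 3
4 of 14 · BBBB · max L 3 · min R +∞ = 4
5 of 14 · BBBBB · max L 4 · min R +∞ = 5
6 of 14 · BBBBBB · max L 5 · min R +∞ = 6
7 of 14 · BBBBBBB · max L 6 · min R +∞ = 7
8 of 14 · BBBBBBBR · max L 6 · min R 7 = 13/2
9 of 14 · BBBBBBBRR · max L 6 · min R 13/2 = 25/4
10 of 14 · BBBBBBBRRB · max L 25/4 · min R 13/2 = 51/8
11 of 14 · BBBBBBBRRBB · max L 51/8 · min R 13/2 = 103/16
12 of 14 · BBBBBBBRRBBB · max L 103/16 · min R 13/2 = 207/32
13 of 14 · BBBBBBBRRBBBR · max L 103/16 · min R 207/32 = 413/64
14 of 14 · BBBBBBBRRBBBRB · max L 413/64 · min R 207/32 = 827/128

827/128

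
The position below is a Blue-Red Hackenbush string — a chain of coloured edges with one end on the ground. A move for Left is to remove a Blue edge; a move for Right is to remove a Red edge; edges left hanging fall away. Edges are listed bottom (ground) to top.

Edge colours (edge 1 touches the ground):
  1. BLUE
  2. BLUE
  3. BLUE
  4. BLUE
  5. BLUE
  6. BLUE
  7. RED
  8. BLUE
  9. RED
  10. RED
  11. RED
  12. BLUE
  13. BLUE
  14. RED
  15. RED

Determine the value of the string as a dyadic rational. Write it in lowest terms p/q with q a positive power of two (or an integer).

2841/512

step 1: add BLUE to get B; options L={ 0 } R={  } -> 1
step 2: add BLUE to get BB; options L={ 0 1 } R={  } -> 2
step 3: add BLUE to get BBB; options L={ 0 1 2 } R={  } -> 3
step 4: add BLUE to get BBBB; options L={ 0 1 2 3 } R={  } -> 4
step 5: add BLUE to get BBBBB; options L={ 0 1 2 3 4 } R={  } -> 5
step 6: add BLUE to get BBBBBB; options L={ 0 1 2 3 4 5 } R={  } -> 6
step 7: add RED to get BBBBBBR; options L={ 0 1 2 3 4 5 } R={ 6 } -> 11/2
step 8: add BLUE to get BBBBBBRB; options L={ 0 1 2 3 4 5 11/2 } R={ 6 } -> 23/4
step 9: add RED to get BBBBBBRBR; options L={ 0 1 2 3 4 5 11/2 } R={ 23/4 6 } -> 45/8
step 10: add RED to get BBBBBBRBRR; options L={ 0 1 2 3 4 5 11/2 } R={ 45/8 23/4 6 } -> 89/16
step 11: add RED to get BBBBBBRBRRR; options L={ 0 1 2 3 4 5 11/2 } R={ 89/16 45/8 23/4 6 } -> 177/32
step 12: add BLUE to get BBBBBBRBRRRB; options L={ 0 1 2 3 4 5 11/2 177/32 } R={ 89/16 45/8 23/4 6 } -> 355/64
step 13: add BLUE to get BBBBBBRBRRRBB; options L={ 0 1 2 3 4 5 11/2 177/32 355/64 } R={ 89/16 45/8 23/4 6 } -> 711/128
step 14: add RED to get BBBBBBRBRRRBBR; options L={ 0 1 2 3 4 5 11/2 177/32 355/64 } R={ 711/128 89/16 45/8 23/4 6 } -> 1421/256
step 15: add RED to get BBBBBBRBRRRBBRR; options L={ 0 1 2 3 4 5 11/2 177/32 355/64 } R={ 1421/256 711/128 89/16 45/8 23/4 6 } -> 2841/512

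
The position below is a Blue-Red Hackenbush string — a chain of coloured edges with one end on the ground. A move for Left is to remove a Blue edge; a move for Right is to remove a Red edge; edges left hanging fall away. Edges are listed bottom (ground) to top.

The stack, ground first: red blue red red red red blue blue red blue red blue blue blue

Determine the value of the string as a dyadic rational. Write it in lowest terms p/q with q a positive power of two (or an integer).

-7761/8192

Build value(s[:k]) for k = 1..14, string s = red blue red red red red blue blue red blue red blue blue blue.
edge 1 of 14 (red): { — | 0 } = -1
edge 2 of 14 (blue): { -1 | 0 } = -1/2
edge 3 of 14 (red): { -1 | -1/2,0 } = -3/4
edge 4 of 14 (red): { -1 | -3/4,-1/2,0 } = -7/8
edge 5 of 14 (red): { -1 | -7/8,-3/4,-1/2,0 } = -15/16
edge 6 of 14 (red): { -1 | -15/16,-7/8,-3/4,-1/2,0 } = -31/32
edge 7 of 14 (blue): { -1,-31/32 | -15/16,-7/8,-3/4,-1/2,0 } = -61/64
edge 8 of 14 (blue): { -1,-31/32,-61/64 | -15/16,-7/8,-3/4,-1/2,0 } = -121/128
edge 9 of 14 (red): { -1,-31/32,-61/64 | -121/128,-15/16,-7/8,-3/4,-1/2,0 } = -243/256
edge 10 of 14 (blue): { -1,-31/32,-61/64,-243/256 | -121/128,-15/16,-7/8,-3/4,-1/2,0 } = -485/512
edge 11 of 14 (red): { -1,-31/32,-61/64,-243/256 | -485/512,-121/128,-15/16,-7/8,-3/4,-1/2,0 } = -971/1024
edge 12 of 14 (blue): { -1,-31/32,-61/64,-243/256,-971/1024 | -485/512,-121/128,-15/16,-7/8,-3/4,-1/2,0 } = -1941/2048
edge 13 of 14 (blue): { -1,-31/32,-61/64,-243/256,-971/1024,-1941/2048 | -485/512,-121/128,-15/16,-7/8,-3/4,-1/2,0 } = -3881/4096
edge 14 of 14 (blue): { -1,-31/32,-61/64,-243/256,-971/1024,-1941/2048,-3881/4096 | -485/512,-121/128,-15/16,-7/8,-3/4,-1/2,0 } = -7761/8192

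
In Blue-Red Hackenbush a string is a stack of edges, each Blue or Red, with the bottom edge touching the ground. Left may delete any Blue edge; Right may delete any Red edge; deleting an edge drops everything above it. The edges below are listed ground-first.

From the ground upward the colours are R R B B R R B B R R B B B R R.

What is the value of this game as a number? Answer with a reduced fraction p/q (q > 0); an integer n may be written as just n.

G(R) = { — | 0 } — -1
G(RR) = { — | -1, 0 } — -2
G(RRB) = { -2 | -1, 0 } — -3/2
G(RRBB) = { -2, -3/2 | -1, 0 } — -5/4
G(RRBBR) = { -2, -3/2 | -5/4, -1, 0 } — -11/8
G(RRBBRR) = { -2, -3/2 | -11/8, -5/4, -1, 0 } — -23/16
G(RRBBRRB) = { -2, -3/2, -23/16 | -11/8, -5/4, -1, 0 } — -45/32
G(RRBBRRBB) = { -2, -3/2, -23/16, -45/32 | -11/8, -5/4, -1, 0 } — -89/64
G(RRBBRRBBR) = { -2, -3/2, -23/16, -45/32 | -89/64, -11/8, -5/4, -1, 0 } — -179/128
G(RRBBRRBBRR) = { -2, -3/2, -23/16, -45/32 | -179/128, -89/64, -11/8, -5/4, -1, 0 } — -359/256
G(RRBBRRBBRRB) = { -2, -3/2, -23/16, -45/32, -359/256 | -179/128, -89/64, -11/8, -5/4, -1, 0 } — -717/512
G(RRBBRRBBRRBB) = { -2, -3/2, -23/16, -45/32, -359/256, -717/512 | -179/128, -89/64, -11/8, -5/4, -1, 0 } — -1433/1024
G(RRBBRRBBRRBBB) = { -2, -3/2, -23/16, -45/32, -359/256, -717/512, -1433/1024 | -179/128, -89/64, -11/8, -5/4, -1, 0 } — -2865/2048
G(RRBBRRBBRRBBBR) = { -2, -3/2, -23/16, -45/32, -359/256, -717/512, -1433/1024 | -2865/2048, -179/128, -89/64, -11/8, -5/4, -1, 0 } — -5731/4096
G(RRBBRRBBRRBBBRR) = { -2, -3/2, -23/16, -45/32, -359/256, -717/512, -1433/1024 | -5731/4096, -2865/2048, -179/128, -89/64, -11/8, -5/4, -1, 0 } — -11463/8192

-11463/8192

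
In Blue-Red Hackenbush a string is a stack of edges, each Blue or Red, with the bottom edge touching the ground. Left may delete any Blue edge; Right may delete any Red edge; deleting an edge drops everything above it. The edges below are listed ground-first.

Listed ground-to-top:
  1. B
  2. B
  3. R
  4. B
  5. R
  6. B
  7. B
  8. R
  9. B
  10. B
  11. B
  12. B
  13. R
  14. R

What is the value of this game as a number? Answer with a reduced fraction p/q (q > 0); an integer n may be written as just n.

val_1 [B]  L=[0]  R=[(no moves)]  — 1
val_2 [BB]  L=[0,1]  R=[(no moves)]  — 2
val_3 [BBR]  L=[0,1]  R=[2]  — 3/2
val_4 [BBRB]  L=[0,1,3/2]  R=[2]  — 7/4
val_5 [BBRBR]  L=[0,1,3/2]  R=[7/4,2]  — 13/8
val_6 [BBRBRB]  L=[0,1,3/2,13/8]  R=[7/4,2]  — 27/16
val_7 [BBRBRBB]  L=[0,1,3/2,13/8,27/16]  R=[7/4,2]  — 55/32
val_8 [BBRBRBBR]  L=[0,1,3/2,13/8,27/16]  R=[55/32,7/4,2]  — 109/64
val_9 [BBRBRBBRB]  L=[0,1,3/2,13/8,27/16,109/64]  R=[55/32,7/4,2]  — 219/128
val_10 [BBRBRBBRBB]  L=[0,1,3/2,13/8,27/16,109/64,219/128]  R=[55/32,7/4,2]  — 439/256
val_11 [BBRBRBBRBBB]  L=[0,1,3/2,13/8,27/16,109/64,219/128,439/256]  R=[55/32,7/4,2]  — 879/512
val_12 [BBRBRBBRBBBB]  L=[0,1,3/2,13/8,27/16,109/64,219/128,439/256,879/512]  R=[55/32,7/4,2]  — 1759/1024
val_13 [BBRBRBBRBBBBR]  L=[0,1,3/2,13/8,27/16,109/64,219/128,439/256,879/512]  R=[1759/1024,55/32,7/4,2]  — 3517/2048
val_14 [BBRBRBBRBBBBRR]  L=[0,1,3/2,13/8,27/16,109/64,219/128,439/256,879/512]  R=[3517/2048,1759/1024,55/32,7/4,2]  — 7033/4096

7033/4096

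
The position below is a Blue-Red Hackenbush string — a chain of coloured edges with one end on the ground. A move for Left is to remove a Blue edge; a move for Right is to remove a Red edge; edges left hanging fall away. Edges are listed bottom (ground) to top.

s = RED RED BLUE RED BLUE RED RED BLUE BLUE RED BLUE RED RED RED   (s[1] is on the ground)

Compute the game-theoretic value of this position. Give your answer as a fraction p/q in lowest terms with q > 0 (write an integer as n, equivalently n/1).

v(R) = {  | 0 } gives -1
v(RR) = {  | -1, 0 } gives -2
v(RRB) = { -2 | -1, 0 } gives -3/2
v(RRBR) = { -2 | -3/2, -1, 0 } gives -7/4
v(RRBRB) = { -2, -7/4 | -3/2, -1, 0 } gives -13/8
v(RRBRBR) = { -2, -7/4 | -13/8, -3/2, -1, 0 } gives -27/16
v(RRBRBRR) = { -2, -7/4 | -27/16, -13/8, -3/2, -1, 0 } gives -55/32
v(RRBRBRRB) = { -2, -7/4, -55/32 | -27/16, -13/8, -3/2, -1, 0 } gives -109/64
v(RRBRBRRBB) = { -2, -7/4, -55/32, -109/64 | -27/16, -13/8, -3/2, -1, 0 } gives -217/128
v(RRBRBRRBBR) = { -2, -7/4, -55/32, -109/64 | -217/128, -27/16, -13/8, -3/2, -1, 0 } gives -435/256
v(RRBRBRRBBRB) = { -2, -7/4, -55/32, -109/64, -435/256 | -217/128, -27/16, -13/8, -3/2, -1, 0 } gives -869/512
v(RRBRBRRBBRBR) = { -2, -7/4, -55/32, -109/64, -435/256 | -869/512, -217/128, -27/16, -13/8, -3/2, -1, 0 } gives -1739/1024
v(RRBRBRRBBRBRR) = { -2, -7/4, -55/32, -109/64, -435/256 | -1739/1024, -869/512, -217/128, -27/16, -13/8, -3/2, -1, 0 } gives -3479/2048
v(RRBRBRRBBRBRRR) = { -2, -7/4, -55/32, -109/64, -435/256 | -3479/2048, -1739/1024, -869/512, -217/128, -27/16, -13/8, -3/2, -1, 0 } gives -6959/4096

-6959/4096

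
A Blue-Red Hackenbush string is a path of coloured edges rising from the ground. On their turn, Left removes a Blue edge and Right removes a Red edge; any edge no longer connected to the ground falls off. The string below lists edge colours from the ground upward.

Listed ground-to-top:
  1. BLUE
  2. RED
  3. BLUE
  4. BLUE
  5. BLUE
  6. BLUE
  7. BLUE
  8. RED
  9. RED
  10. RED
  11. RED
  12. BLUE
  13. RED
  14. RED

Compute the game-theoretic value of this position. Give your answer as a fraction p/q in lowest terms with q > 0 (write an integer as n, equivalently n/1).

step 1: add BLUE to get B; options L={ 0 } R={ ∅ } so 1
step 2: add RED to get BR; options L={ 0 } R={ 1 } so 1/2
step 3: add BLUE to get BRB; options L={ 0, 1/2 } R={ 1 } so 3/4
step 4: add BLUE to get BRBB; options L={ 0, 1/2, 3/4 } R={ 1 } so 7/8
step 5: add BLUE to get BRBBB; options L={ 0, 1/2, 3/4, 7/8 } R={ 1 } so 15/16
step 6: add BLUE to get BRBBBB; options L={ 0, 1/2, 3/4, 7/8, 15/16 } R={ 1 } so 31/32
step 7: add BLUE to get BRBBBBB; options L={ 0, 1/2, 3/4, 7/8, 15/16, 31/32 } R={ 1 } so 63/64
step 8: add RED to get BRBBBBBR; options L={ 0, 1/2, 3/4, 7/8, 15/16, 31/32 } R={ 63/64, 1 } so 125/128
step 9: add RED to get BRBBBBBRR; options L={ 0, 1/2, 3/4, 7/8, 15/16, 31/32 } R={ 125/128, 63/64, 1 } so 249/256
step 10: add RED to get BRBBBBBRRR; options L={ 0, 1/2, 3/4, 7/8, 15/16, 31/32 } R={ 249/256, 125/128, 63/64, 1 } so 497/512
step 11: add RED to get BRBBBBBRRRR; options L={ 0, 1/2, 3/4, 7/8, 15/16, 31/32 } R={ 497/512, 249/256, 125/128, 63/64, 1 } so 993/1024
step 12: add BLUE to get BRBBBBBRRRRB; options L={ 0, 1/2, 3/4, 7/8, 15/16, 31/32, 993/1024 } R={ 497/512, 249/256, 125/128, 63/64, 1 } so 1987/2048
step 13: add RED to get BRBBBBBRRRRBR; options L={ 0, 1/2, 3/4, 7/8, 15/16, 31/32, 993/1024 } R={ 1987/2048, 497/512, 249/256, 125/128, 63/64, 1 } so 3973/4096
step 14: add RED to get BRBBBBBRRRRBRR; options L={ 0, 1/2, 3/4, 7/8, 15/16, 31/32, 993/1024 } R={ 3973/4096, 1987/2048, 497/512, 249/256, 125/128, 63/64, 1 } so 7945/8192

7945/8192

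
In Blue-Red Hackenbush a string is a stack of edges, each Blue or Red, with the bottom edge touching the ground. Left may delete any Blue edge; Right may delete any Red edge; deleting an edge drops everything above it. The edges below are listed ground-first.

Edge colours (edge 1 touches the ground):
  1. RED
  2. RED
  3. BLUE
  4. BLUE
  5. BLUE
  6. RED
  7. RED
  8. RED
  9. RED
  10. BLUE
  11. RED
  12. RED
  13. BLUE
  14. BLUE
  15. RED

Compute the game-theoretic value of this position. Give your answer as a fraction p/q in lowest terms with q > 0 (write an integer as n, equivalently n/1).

-10163/8192

g_1 [R]  L=[·]  R=[0]  gives -1
g_2 [RR]  L=[·]  R=[-1; 0]  gives -2
g_3 [RRB]  L=[-2]  R=[-1; 0]  gives -3/2
g_4 [RRBB]  L=[-2; -3/2]  R=[-1; 0]  gives -5/4
g_5 [RRBBB]  L=[-2; -3/2; -5/4]  R=[-1; 0]  gives -9/8
g_6 [RRBBBR]  L=[-2; -3/2; -5/4]  R=[-9/8; -1; 0]  gives -19/16
g_7 [RRBBBRR]  L=[-2; -3/2; -5/4]  R=[-19/16; -9/8; -1; 0]  gives -39/32
g_8 [RRBBBRRR]  L=[-2; -3/2; -5/4]  R=[-39/32; -19/16; -9/8; -1; 0]  gives -79/64
g_9 [RRBBBRRRR]  L=[-2; -3/2; -5/4]  R=[-79/64; -39/32; -19/16; -9/8; -1; 0]  gives -159/128
g_10 [RRBBBRRRRB]  L=[-2; -3/2; -5/4; -159/128]  R=[-79/64; -39/32; -19/16; -9/8; -1; 0]  gives -317/256
g_11 [RRBBBRRRRBR]  L=[-2; -3/2; -5/4; -159/128]  R=[-317/256; -79/64; -39/32; -19/16; -9/8; -1; 0]  gives -635/512
g_12 [RRBBBRRRRBRR]  L=[-2; -3/2; -5/4; -159/128]  R=[-635/512; -317/256; -79/64; -39/32; -19/16; -9/8; -1; 0]  gives -1271/1024
g_13 [RRBBBRRRRBRRB]  L=[-2; -3/2; -5/4; -159/128; -1271/1024]  R=[-635/512; -317/256; -79/64; -39/32; -19/16; -9/8; -1; 0]  gives -2541/2048
g_14 [RRBBBRRRRBRRBB]  L=[-2; -3/2; -5/4; -159/128; -1271/1024; -2541/2048]  R=[-635/512; -317/256; -79/64; -39/32; -19/16; -9/8; -1; 0]  gives -5081/4096
g_15 [RRBBBRRRRBRRBBR]  L=[-2; -3/2; -5/4; -159/128; -1271/1024; -2541/2048]  R=[-5081/4096; -635/512; -317/256; -79/64; -39/32; -19/16; -9/8; -1; 0]  gives -10163/8192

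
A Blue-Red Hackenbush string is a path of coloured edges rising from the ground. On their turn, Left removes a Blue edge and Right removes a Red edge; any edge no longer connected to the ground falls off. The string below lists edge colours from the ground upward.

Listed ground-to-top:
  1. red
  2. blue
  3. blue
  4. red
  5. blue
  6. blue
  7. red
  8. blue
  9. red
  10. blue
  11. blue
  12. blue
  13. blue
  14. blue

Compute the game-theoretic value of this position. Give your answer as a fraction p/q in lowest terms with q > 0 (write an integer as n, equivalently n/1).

Recurse on prefixes of the 14-edge string red blue blue red blue blue red blue red blue blue blue blue blue:
r: Left { — }, Right { 0 } so simplest -1
rb: Left { -1 }, Right { 0 } so simplest -1/2
rbb: Left { -1, -1/2 }, Right { 0 } so simplest -1/4
rbbr: Left { -1, -1/2 }, Right { -1/4, 0 } so simplest -3/8
rbbrb: Left { -1, -1/2, -3/8 }, Right { -1/4, 0 } so simplest -5/16
rbbrbb: Left { -1, -1/2, -3/8, -5/16 }, Right { -1/4, 0 } so simplest -9/32
rbbrbbr: Left { -1, -1/2, -3/8, -5/16 }, Right { -9/32, -1/4, 0 } so simplest -19/64
rbbrbbrb: Left { -1, -1/2, -3/8, -5/16, -19/64 }, Right { -9/32, -1/4, 0 } so simplest -37/128
rbbrbbrbr: Left { -1, -1/2, -3/8, -5/16, -19/64 }, Right { -37/128, -9/32, -1/4, 0 } so simplest -75/256
rbbrbbrbrb: Left { -1, -1/2, -3/8, -5/16, -19/64, -75/256 }, Right { -37/128, -9/32, -1/4, 0 } so simplest -149/512
rbbrbbrbrbb: Left { -1, -1/2, -3/8, -5/16, -19/64, -75/256, -149/512 }, Right { -37/128, -9/32, -1/4, 0 } so simplest -297/1024
rbbrbbrbrbbb: Left { -1, -1/2, -3/8, -5/16, -19/64, -75/256, -149/512, -297/1024 }, Right { -37/128, -9/32, -1/4, 0 } so simplest -593/2048
rbbrbbrbrbbbb: Left { -1, -1/2, -3/8, -5/16, -19/64, -75/256, -149/512, -297/1024, -593/2048 }, Right { -37/128, -9/32, -1/4, 0 } so simplest -1185/4096
rbbrbbrbrbbbbb: Left { -1, -1/2, -3/8, -5/16, -19/64, -75/256, -149/512, -297/1024, -593/2048, -1185/4096 }, Right { -37/128, -9/32, -1/4, 0 } so simplest -2369/8192

-2369/8192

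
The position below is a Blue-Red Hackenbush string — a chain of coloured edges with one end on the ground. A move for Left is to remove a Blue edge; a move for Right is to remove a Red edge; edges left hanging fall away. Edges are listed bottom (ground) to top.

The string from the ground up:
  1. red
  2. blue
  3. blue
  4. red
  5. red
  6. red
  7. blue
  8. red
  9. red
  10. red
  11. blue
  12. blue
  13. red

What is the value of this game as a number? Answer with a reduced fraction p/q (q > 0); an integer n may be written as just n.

-1907/4096

Recurse on prefixes of the 13-edge string red blue blue red red red blue red red red blue blue red:
step 1: add red to get r; options L={ · } R={ 0 } so -1
step 2: add blue to get rb; options L={ -1 } R={ 0 } so -1/2
step 3: add blue to get rbb; options L={ -1 -1/2 } R={ 0 } so -1/4
step 4: add red to get rbbr; options L={ -1 -1/2 } R={ -1/4 0 } so -3/8
step 5: add red to get rbbrr; options L={ -1 -1/2 } R={ -3/8 -1/4 0 } so -7/16
step 6: add red to get rbbrrr; options L={ -1 -1/2 } R={ -7/16 -3/8 -1/4 0 } so -15/32
step 7: add blue to get rbbrrrb; options L={ -1 -1/2 -15/32 } R={ -7/16 -3/8 -1/4 0 } so -29/64
step 8: add red to get rbbrrrbr; options L={ -1 -1/2 -15/32 } R={ -29/64 -7/16 -3/8 -1/4 0 } so -59/128
step 9: add red to get rbbrrrbrr; options L={ -1 -1/2 -15/32 } R={ -59/128 -29/64 -7/16 -3/8 -1/4 0 } so -119/256
step 10: add red to get rbbrrrbrrr; options L={ -1 -1/2 -15/32 } R={ -119/256 -59/128 -29/64 -7/16 -3/8 -1/4 0 } so -239/512
step 11: add blue to get rbbrrrbrrrb; options L={ -1 -1/2 -15/32 -239/512 } R={ -119/256 -59/128 -29/64 -7/16 -3/8 -1/4 0 } so -477/1024
step 12: add blue to get rbbrrrbrrrbb; options L={ -1 -1/2 -15/32 -239/512 -477/1024 } R={ -119/256 -59/128 -29/64 -7/16 -3/8 -1/4 0 } so -953/2048
step 13: add red to get rbbrrrbrrrbbr; options L={ -1 -1/2 -15/32 -239/512 -477/1024 } R={ -953/2048 -119/256 -59/128 -29/64 -7/16 -3/8 -1/4 0 } so -1907/4096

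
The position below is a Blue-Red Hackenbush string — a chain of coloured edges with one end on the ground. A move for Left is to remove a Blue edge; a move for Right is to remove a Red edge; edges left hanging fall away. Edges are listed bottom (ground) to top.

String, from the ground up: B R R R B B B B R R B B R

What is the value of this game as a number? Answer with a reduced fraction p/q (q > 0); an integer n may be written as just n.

973/4096

Recurse on prefixes of the 13-edge string B R R R B B B B R R B B R:
B: Left { 0 }, Right { · } => simplest 1
BR: Left { 0 }, Right { 1 } => simplest 1/2
BRR: Left { 0 }, Right { 1/2, 1 } => simplest 1/4
BRRR: Left { 0 }, Right { 1/4, 1/2, 1 } => simplest 1/8
BRRRB: Left { 0, 1/8 }, Right { 1/4, 1/2, 1 } => simplest 3/16
BRRRBB: Left { 0, 1/8, 3/16 }, Right { 1/4, 1/2, 1 } => simplest 7/32
BRRRBBB: Left { 0, 1/8, 3/16, 7/32 }, Right { 1/4, 1/2, 1 } => simplest 15/64
BRRRBBBB: Left { 0, 1/8, 3/16, 7/32, 15/64 }, Right { 1/4, 1/2, 1 } => simplest 31/128
BRRRBBBBR: Left { 0, 1/8, 3/16, 7/32, 15/64 }, Right { 31/128, 1/4, 1/2, 1 } => simplest 61/256
BRRRBBBBRR: Left { 0, 1/8, 3/16, 7/32, 15/64 }, Right { 61/256, 31/128, 1/4, 1/2, 1 } => simplest 121/512
BRRRBBBBRRB: Left { 0, 1/8, 3/16, 7/32, 15/64, 121/512 }, Right { 61/256, 31/128, 1/4, 1/2, 1 } => simplest 243/1024
BRRRBBBBRRBB: Left { 0, 1/8, 3/16, 7/32, 15/64, 121/512, 243/1024 }, Right { 61/256, 31/128, 1/4, 1/2, 1 } => simplest 487/2048
BRRRBBBBRRBBR: Left { 0, 1/8, 3/16, 7/32, 15/64, 121/512, 243/1024 }, Right { 487/2048, 61/256, 31/128, 1/4, 1/2, 1 } => simplest 973/4096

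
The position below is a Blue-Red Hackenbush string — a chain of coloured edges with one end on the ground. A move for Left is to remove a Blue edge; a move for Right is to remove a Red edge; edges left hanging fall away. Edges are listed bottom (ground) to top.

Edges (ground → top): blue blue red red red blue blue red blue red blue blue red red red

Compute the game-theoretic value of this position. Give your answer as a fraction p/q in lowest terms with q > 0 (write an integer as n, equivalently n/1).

Build value(s[:k]) for k = 1..15, string s = blue blue red red red blue blue red blue red blue blue red red red.
edge 1 of 15 (blue): { 0 | (no moves) } => 1
edge 2 of 15 (blue): { 0,1 | (no moves) } => 2
edge 3 of 15 (red): { 0,1 | 2 } => 3/2
edge 4 of 15 (red): { 0,1 | 3/2,2 } => 5/4
edge 5 of 15 (red): { 0,1 | 5/4,3/2,2 } => 9/8
edge 6 of 15 (blue): { 0,1,9/8 | 5/4,3/2,2 } => 19/16
edge 7 of 15 (blue): { 0,1,9/8,19/16 | 5/4,3/2,2 } => 39/32
edge 8 of 15 (red): { 0,1,9/8,19/16 | 39/32,5/4,3/2,2 } => 77/64
edge 9 of 15 (blue): { 0,1,9/8,19/16,77/64 | 39/32,5/4,3/2,2 } => 155/128
edge 10 of 15 (red): { 0,1,9/8,19/16,77/64 | 155/128,39/32,5/4,3/2,2 } => 309/256
edge 11 of 15 (blue): { 0,1,9/8,19/16,77/64,309/256 | 155/128,39/32,5/4,3/2,2 } => 619/512
edge 12 of 15 (blue): { 0,1,9/8,19/16,77/64,309/256,619/512 | 155/128,39/32,5/4,3/2,2 } => 1239/1024
edge 13 of 15 (red): { 0,1,9/8,19/16,77/64,309/256,619/512 | 1239/1024,155/128,39/32,5/4,3/2,2 } => 2477/2048
edge 14 of 15 (red): { 0,1,9/8,19/16,77/64,309/256,619/512 | 2477/2048,1239/1024,155/128,39/32,5/4,3/2,2 } => 4953/4096
edge 15 of 15 (red): { 0,1,9/8,19/16,77/64,309/256,619/512 | 4953/4096,2477/2048,1239/1024,155/128,39/32,5/4,3/2,2 } => 9905/8192

9905/8192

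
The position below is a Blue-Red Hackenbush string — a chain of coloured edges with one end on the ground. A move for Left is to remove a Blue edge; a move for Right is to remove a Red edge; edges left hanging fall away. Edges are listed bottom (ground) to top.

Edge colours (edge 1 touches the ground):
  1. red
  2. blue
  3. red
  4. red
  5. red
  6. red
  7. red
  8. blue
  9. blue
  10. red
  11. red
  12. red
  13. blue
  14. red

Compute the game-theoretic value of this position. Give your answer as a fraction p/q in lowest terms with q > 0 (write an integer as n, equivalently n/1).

Prefix values for red blue red red red red red blue blue red red red blue red via {L|R} + simplicity:
r: Left { ∅ }, Right { 0 } gives simplest -1
rb: Left { -1 }, Right { 0 } gives simplest -1/2
rbr: Left { -1 }, Right { -1/2,0 } gives simplest -3/4
rbrr: Left { -1 }, Right { -3/4,-1/2,0 } gives simplest -7/8
rbrrr: Left { -1 }, Right { -7/8,-3/4,-1/2,0 } gives simplest -15/16
rbrrrr: Left { -1 }, Right { -15/16,-7/8,-3/4,-1/2,0 } gives simplest -31/32
rbrrrrr: Left { -1 }, Right { -31/32,-15/16,-7/8,-3/4,-1/2,0 } gives simplest -63/64
rbrrrrrb: Left { -1,-63/64 }, Right { -31/32,-15/16,-7/8,-3/4,-1/2,0 } gives simplest -125/128
rbrrrrrbb: Left { -1,-63/64,-125/128 }, Right { -31/32,-15/16,-7/8,-3/4,-1/2,0 } gives simplest -249/256
rbrrrrrbbr: Left { -1,-63/64,-125/128 }, Right { -249/256,-31/32,-15/16,-7/8,-3/4,-1/2,0 } gives simplest -499/512
rbrrrrrbbrr: Left { -1,-63/64,-125/128 }, Right { -499/512,-249/256,-31/32,-15/16,-7/8,-3/4,-1/2,0 } gives simplest -999/1024
rbrrrrrbbrrr: Left { -1,-63/64,-125/128 }, Right { -999/1024,-499/512,-249/256,-31/32,-15/16,-7/8,-3/4,-1/2,0 } gives simplest -1999/2048
rbrrrrrbbrrrb: Left { -1,-63/64,-125/128,-1999/2048 }, Right { -999/1024,-499/512,-249/256,-31/32,-15/16,-7/8,-3/4,-1/2,0 } gives simplest -3997/4096
rbrrrrrbbrrrbr: Left { -1,-63/64,-125/128,-1999/2048 }, Right { -3997/4096,-999/1024,-499/512,-249/256,-31/32,-15/16,-7/8,-3/4,-1/2,0 } gives simplest -7995/8192

-7995/8192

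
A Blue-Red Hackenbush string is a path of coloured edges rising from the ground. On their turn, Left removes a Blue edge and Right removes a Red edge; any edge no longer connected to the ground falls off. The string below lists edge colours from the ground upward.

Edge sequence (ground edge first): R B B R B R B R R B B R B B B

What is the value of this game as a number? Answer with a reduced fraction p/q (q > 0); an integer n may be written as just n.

-5521/16384

Recurse on prefixes of the 15-edge string R B B R B R B R R B B R B B B:
1 of 15 · R · max L −∞ · min R 0 — -1
2 of 15 · RB · max L -1 · min R 0 — -1/2
3 of 15 · RBB · max L -1/2 · min R 0 — -1/4
4 of 15 · RBBR · max L -1/2 · min R -1/4 — -3/8
5 of 15 · RBBRB · max L -3/8 · min R -1/4 — -5/16
6 of 15 · RBBRBR · max L -3/8 · min R -5/16 — -11/32
7 of 15 · RBBRBRB · max L -11/32 · min R -5/16 — -21/64
8 of 15 · RBBRBRBR · max L -11/32 · min R -21/64 — -43/128
9 of 15 · RBBRBRBRR · max L -11/32 · min R -43/128 — -87/256
10 of 15 · RBBRBRBRRB · max L -87/256 · min R -43/128 — -173/512
11 of 15 · RBBRBRBRRBB · max L -173/512 · min R -43/128 — -345/1024
12 of 15 · RBBRBRBRRBBR · max L -173/512 · min R -345/1024 — -691/2048
13 of 15 · RBBRBRBRRBBRB · max L -691/2048 · min R -345/1024 — -1381/4096
14 of 15 · RBBRBRBRRBBRBB · max L -1381/4096 · min R -345/1024 — -2761/8192
15 of 15 · RBBRBRBRRBBRBBB · max L -2761/8192 · min R -345/1024 — -5521/16384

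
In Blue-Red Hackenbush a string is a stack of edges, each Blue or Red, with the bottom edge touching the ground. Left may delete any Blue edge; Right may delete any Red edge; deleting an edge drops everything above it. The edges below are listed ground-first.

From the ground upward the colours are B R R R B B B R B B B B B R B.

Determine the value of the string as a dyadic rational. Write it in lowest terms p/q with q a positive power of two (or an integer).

value_1 [B]  L=[0]  R=[·]  gives 1
value_2 [BR]  L=[0]  R=[1]  gives 1/2
value_3 [BRR]  L=[0]  R=[1/2; 1]  gives 1/4
value_4 [BRRR]  L=[0]  R=[1/4; 1/2; 1]  gives 1/8
value_5 [BRRRB]  L=[0; 1/8]  R=[1/4; 1/2; 1]  gives 3/16
value_6 [BRRRBB]  L=[0; 1/8; 3/16]  R=[1/4; 1/2; 1]  gives 7/32
value_7 [BRRRBBB]  L=[0; 1/8; 3/16; 7/32]  R=[1/4; 1/2; 1]  gives 15/64
value_8 [BRRRBBBR]  L=[0; 1/8; 3/16; 7/32]  R=[15/64; 1/4; 1/2; 1]  gives 29/128
value_9 [BRRRBBBRB]  L=[0; 1/8; 3/16; 7/32; 29/128]  R=[15/64; 1/4; 1/2; 1]  gives 59/256
value_10 [BRRRBBBRBB]  L=[0; 1/8; 3/16; 7/32; 29/128; 59/256]  R=[15/64; 1/4; 1/2; 1]  gives 119/512
value_11 [BRRRBBBRBBB]  L=[0; 1/8; 3/16; 7/32; 29/128; 59/256; 119/512]  R=[15/64; 1/4; 1/2; 1]  gives 239/1024
value_12 [BRRRBBBRBBBB]  L=[0; 1/8; 3/16; 7/32; 29/128; 59/256; 119/512; 239/1024]  R=[15/64; 1/4; 1/2; 1]  gives 479/2048
value_13 [BRRRBBBRBBBBB]  L=[0; 1/8; 3/16; 7/32; 29/128; 59/256; 119/512; 239/1024; 479/2048]  R=[15/64; 1/4; 1/2; 1]  gives 959/4096
value_14 [BRRRBBBRBBBBBR]  L=[0; 1/8; 3/16; 7/32; 29/128; 59/256; 119/512; 239/1024; 479/2048]  R=[959/4096; 15/64; 1/4; 1/2; 1]  gives 1917/8192
value_15 [BRRRBBBRBBBBBRB]  L=[0; 1/8; 3/16; 7/32; 29/128; 59/256; 119/512; 239/1024; 479/2048; 1917/8192]  R=[959/4096; 15/64; 1/4; 1/2; 1]  gives 3835/16384

3835/16384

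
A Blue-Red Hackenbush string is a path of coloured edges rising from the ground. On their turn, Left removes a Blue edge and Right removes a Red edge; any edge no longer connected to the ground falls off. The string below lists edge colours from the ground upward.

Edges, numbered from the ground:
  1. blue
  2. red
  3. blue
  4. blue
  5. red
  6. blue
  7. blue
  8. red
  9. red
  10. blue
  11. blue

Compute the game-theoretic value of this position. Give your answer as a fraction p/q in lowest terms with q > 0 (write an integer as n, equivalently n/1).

871/1024

b: Left { 0 }, Right { · } so simplest 1
br: Left { 0 }, Right { 1 } so simplest 1/2
brb: Left { 0 1/2 }, Right { 1 } so simplest 3/4
brbb: Left { 0 1/2 3/4 }, Right { 1 } so simplest 7/8
brbbr: Left { 0 1/2 3/4 }, Right { 7/8 1 } so simplest 13/16
brbbrb: Left { 0 1/2 3/4 13/16 }, Right { 7/8 1 } so simplest 27/32
brbbrbb: Left { 0 1/2 3/4 13/16 27/32 }, Right { 7/8 1 } so simplest 55/64
brbbrbbr: Left { 0 1/2 3/4 13/16 27/32 }, Right { 55/64 7/8 1 } so simplest 109/128
brbbrbbrr: Left { 0 1/2 3/4 13/16 27/32 }, Right { 109/128 55/64 7/8 1 } so simplest 217/256
brbbrbbrrb: Left { 0 1/2 3/4 13/16 27/32 217/256 }, Right { 109/128 55/64 7/8 1 } so simplest 435/512
brbbrbbrrbb: Left { 0 1/2 3/4 13/16 27/32 217/256 435/512 }, Right { 109/128 55/64 7/8 1 } so simplest 871/1024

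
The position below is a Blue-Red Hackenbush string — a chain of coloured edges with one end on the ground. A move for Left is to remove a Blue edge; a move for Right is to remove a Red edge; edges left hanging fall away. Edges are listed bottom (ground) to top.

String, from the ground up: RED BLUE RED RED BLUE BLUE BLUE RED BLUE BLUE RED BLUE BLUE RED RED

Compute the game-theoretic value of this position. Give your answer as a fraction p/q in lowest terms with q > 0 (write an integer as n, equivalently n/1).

-12583/16384

Recurse on prefixes of the 15-edge string RED BLUE RED RED BLUE BLUE BLUE RED BLUE BLUE RED BLUE BLUE RED RED:
edge 1 of 15 (RED): { ∅ | 0 } -> -1
edge 2 of 15 (BLUE): { -1 | 0 } -> -1/2
edge 3 of 15 (RED): { -1 | -1/2,0 } -> -3/4
edge 4 of 15 (RED): { -1 | -3/4,-1/2,0 } -> -7/8
edge 5 of 15 (BLUE): { -1,-7/8 | -3/4,-1/2,0 } -> -13/16
edge 6 of 15 (BLUE): { -1,-7/8,-13/16 | -3/4,-1/2,0 } -> -25/32
edge 7 of 15 (BLUE): { -1,-7/8,-13/16,-25/32 | -3/4,-1/2,0 } -> -49/64
edge 8 of 15 (RED): { -1,-7/8,-13/16,-25/32 | -49/64,-3/4,-1/2,0 } -> -99/128
edge 9 of 15 (BLUE): { -1,-7/8,-13/16,-25/32,-99/128 | -49/64,-3/4,-1/2,0 } -> -197/256
edge 10 of 15 (BLUE): { -1,-7/8,-13/16,-25/32,-99/128,-197/256 | -49/64,-3/4,-1/2,0 } -> -393/512
edge 11 of 15 (RED): { -1,-7/8,-13/16,-25/32,-99/128,-197/256 | -393/512,-49/64,-3/4,-1/2,0 } -> -787/1024
edge 12 of 15 (BLUE): { -1,-7/8,-13/16,-25/32,-99/128,-197/256,-787/1024 | -393/512,-49/64,-3/4,-1/2,0 } -> -1573/2048
edge 13 of 15 (BLUE): { -1,-7/8,-13/16,-25/32,-99/128,-197/256,-787/1024,-1573/2048 | -393/512,-49/64,-3/4,-1/2,0 } -> -3145/4096
edge 14 of 15 (RED): { -1,-7/8,-13/16,-25/32,-99/128,-197/256,-787/1024,-1573/2048 | -3145/4096,-393/512,-49/64,-3/4,-1/2,0 } -> -6291/8192
edge 15 of 15 (RED): { -1,-7/8,-13/16,-25/32,-99/128,-197/256,-787/1024,-1573/2048 | -6291/8192,-3145/4096,-393/512,-49/64,-3/4,-1/2,0 } -> -12583/16384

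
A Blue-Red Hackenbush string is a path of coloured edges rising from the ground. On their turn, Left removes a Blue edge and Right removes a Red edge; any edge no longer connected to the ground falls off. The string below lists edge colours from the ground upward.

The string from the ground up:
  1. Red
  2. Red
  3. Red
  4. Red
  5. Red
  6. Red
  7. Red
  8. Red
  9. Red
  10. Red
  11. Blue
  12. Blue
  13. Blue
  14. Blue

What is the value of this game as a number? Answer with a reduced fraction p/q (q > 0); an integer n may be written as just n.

Build g(s[:k]) for k = 1..14, string s = Red Red Red Red Red Red Red Red Red Red Blue Blue Blue Blue.
1 of 14 · R · max L −∞ · min R 0 — -1
2 of 14 · RR · max L −∞ · min R -1 — -2
3 of 14 · RRR · max L −∞ · min R -2 — -3
4 of 14 · RRRR · max L −∞ · min R -3 — -4
5 of 14 · RRRRR · max L −∞ · min R -4 — -5
6 of 14 · RRRRRR · max L −∞ · min R -5 — -6
7 of 14 · RRRRRRR · max L −∞ · min R -6 — -7
8 of 14 · RRRRRRRR · max L −∞ · min R -7 — -8
9 of 14 · RRRRRRRRR · max L −∞ · min R -8 — -9
10 of 14 · RRRRRRRRRR · max L −∞ · min R -9 — -10
11 of 14 · RRRRRRRRRRB · max L -10 · min R -9 — -19/2
12 of 14 · RRRRRRRRRRBB · max L -19/2 · min R -9 — -37/4
13 of 14 · RRRRRRRRRRBBB · max L -37/4 · min R -9 — -73/8
14 of 14 · RRRRRRRRRRBBBB · max L -73/8 · min R -9 — -145/16

-145/16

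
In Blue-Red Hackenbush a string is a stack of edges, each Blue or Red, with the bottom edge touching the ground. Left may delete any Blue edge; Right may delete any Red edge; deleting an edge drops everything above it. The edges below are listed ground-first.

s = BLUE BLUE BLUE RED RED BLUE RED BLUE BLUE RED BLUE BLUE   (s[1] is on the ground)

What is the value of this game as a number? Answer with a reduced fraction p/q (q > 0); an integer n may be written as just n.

B: Left { 0 }, Right { none } — simplest 1
BB: Left { 0; 1 }, Right { none } — simplest 2
BBB: Left { 0; 1; 2 }, Right { none } — simplest 3
BBBR: Left { 0; 1; 2 }, Right { 3 } — simplest 5/2
BBBRR: Left { 0; 1; 2 }, Right { 5/2; 3 } — simplest 9/4
BBBRRB: Left { 0; 1; 2; 9/4 }, Right { 5/2; 3 } — simplest 19/8
BBBRRBR: Left { 0; 1; 2; 9/4 }, Right { 19/8; 5/2; 3 } — simplest 37/16
BBBRRBRB: Left { 0; 1; 2; 9/4; 37/16 }, Right { 19/8; 5/2; 3 } — simplest 75/32
BBBRRBRBB: Left { 0; 1; 2; 9/4; 37/16; 75/32 }, Right { 19/8; 5/2; 3 } — simplest 151/64
BBBRRBRBBR: Left { 0; 1; 2; 9/4; 37/16; 75/32 }, Right { 151/64; 19/8; 5/2; 3 } — simplest 301/128
BBBRRBRBBRB: Left { 0; 1; 2; 9/4; 37/16; 75/32; 301/128 }, Right { 151/64; 19/8; 5/2; 3 } — simplest 603/256
BBBRRBRBBRBB: Left { 0; 1; 2; 9/4; 37/16; 75/32; 301/128; 603/256 }, Right { 151/64; 19/8; 5/2; 3 } — simplest 1207/512

1207/512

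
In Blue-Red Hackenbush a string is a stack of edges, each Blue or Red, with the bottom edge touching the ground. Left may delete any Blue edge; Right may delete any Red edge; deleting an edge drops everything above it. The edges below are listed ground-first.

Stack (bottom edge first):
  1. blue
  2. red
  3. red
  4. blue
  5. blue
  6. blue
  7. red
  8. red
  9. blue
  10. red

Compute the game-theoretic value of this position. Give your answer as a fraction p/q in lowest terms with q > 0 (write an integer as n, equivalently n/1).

229/512

b: Left { 0 }, Right { — } ⇒ simplest 1
br: Left { 0 }, Right { 1 } ⇒ simplest 1/2
brr: Left { 0 }, Right { 1/2 1 } ⇒ simplest 1/4
brrb: Left { 0 1/4 }, Right { 1/2 1 } ⇒ simplest 3/8
brrbb: Left { 0 1/4 3/8 }, Right { 1/2 1 } ⇒ simplest 7/16
brrbbb: Left { 0 1/4 3/8 7/16 }, Right { 1/2 1 } ⇒ simplest 15/32
brrbbbr: Left { 0 1/4 3/8 7/16 }, Right { 15/32 1/2 1 } ⇒ simplest 29/64
brrbbbrr: Left { 0 1/4 3/8 7/16 }, Right { 29/64 15/32 1/2 1 } ⇒ simplest 57/128
brrbbbrrb: Left { 0 1/4 3/8 7/16 57/128 }, Right { 29/64 15/32 1/2 1 } ⇒ simplest 115/256
brrbbbrrbr: Left { 0 1/4 3/8 7/16 57/128 }, Right { 115/256 29/64 15/32 1/2 1 } ⇒ simplest 229/512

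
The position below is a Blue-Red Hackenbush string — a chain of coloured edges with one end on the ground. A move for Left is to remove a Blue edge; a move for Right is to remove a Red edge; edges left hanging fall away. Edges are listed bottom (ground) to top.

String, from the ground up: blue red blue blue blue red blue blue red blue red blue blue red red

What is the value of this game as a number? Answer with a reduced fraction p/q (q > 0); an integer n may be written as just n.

15193/16384

g_1 [b]  L=[0]  R=[(no moves)]  gives 1
g_2 [br]  L=[0]  R=[1]  gives 1/2
g_3 [brb]  L=[0; 1/2]  R=[1]  gives 3/4
g_4 [brbb]  L=[0; 1/2; 3/4]  R=[1]  gives 7/8
g_5 [brbbb]  L=[0; 1/2; 3/4; 7/8]  R=[1]  gives 15/16
g_6 [brbbbr]  L=[0; 1/2; 3/4; 7/8]  R=[15/16; 1]  gives 29/32
g_7 [brbbbrb]  L=[0; 1/2; 3/4; 7/8; 29/32]  R=[15/16; 1]  gives 59/64
g_8 [brbbbrbb]  L=[0; 1/2; 3/4; 7/8; 29/32; 59/64]  R=[15/16; 1]  gives 119/128
g_9 [brbbbrbbr]  L=[0; 1/2; 3/4; 7/8; 29/32; 59/64]  R=[119/128; 15/16; 1]  gives 237/256
g_10 [brbbbrbbrb]  L=[0; 1/2; 3/4; 7/8; 29/32; 59/64; 237/256]  R=[119/128; 15/16; 1]  gives 475/512
g_11 [brbbbrbbrbr]  L=[0; 1/2; 3/4; 7/8; 29/32; 59/64; 237/256]  R=[475/512; 119/128; 15/16; 1]  gives 949/1024
g_12 [brbbbrbbrbrb]  L=[0; 1/2; 3/4; 7/8; 29/32; 59/64; 237/256; 949/1024]  R=[475/512; 119/128; 15/16; 1]  gives 1899/2048
g_13 [brbbbrbbrbrbb]  L=[0; 1/2; 3/4; 7/8; 29/32; 59/64; 237/256; 949/1024; 1899/2048]  R=[475/512; 119/128; 15/16; 1]  gives 3799/4096
g_14 [brbbbrbbrbrbbr]  L=[0; 1/2; 3/4; 7/8; 29/32; 59/64; 237/256; 949/1024; 1899/2048]  R=[3799/4096; 475/512; 119/128; 15/16; 1]  gives 7597/8192
g_15 [brbbbrbbrbrbbrr]  L=[0; 1/2; 3/4; 7/8; 29/32; 59/64; 237/256; 949/1024; 1899/2048]  R=[7597/8192; 3799/4096; 475/512; 119/128; 15/16; 1]  gives 15193/16384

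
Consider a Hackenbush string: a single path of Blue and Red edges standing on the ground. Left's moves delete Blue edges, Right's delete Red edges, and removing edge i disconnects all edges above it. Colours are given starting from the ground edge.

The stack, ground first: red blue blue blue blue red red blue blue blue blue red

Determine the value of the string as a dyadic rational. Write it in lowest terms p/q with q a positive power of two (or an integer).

-195/2048

r: Left { — }, Right { 0 } gives simplest -1
rb: Left { -1 }, Right { 0 } gives simplest -1/2
rbb: Left { -1 -1/2 }, Right { 0 } gives simplest -1/4
rbbb: Left { -1 -1/2 -1/4 }, Right { 0 } gives simplest -1/8
rbbbb: Left { -1 -1/2 -1/4 -1/8 }, Right { 0 } gives simplest -1/16
rbbbbr: Left { -1 -1/2 -1/4 -1/8 }, Right { -1/16 0 } gives simplest -3/32
rbbbbrr: Left { -1 -1/2 -1/4 -1/8 }, Right { -3/32 -1/16 0 } gives simplest -7/64
rbbbbrrb: Left { -1 -1/2 -1/4 -1/8 -7/64 }, Right { -3/32 -1/16 0 } gives simplest -13/128
rbbbbrrbb: Left { -1 -1/2 -1/4 -1/8 -7/64 -13/128 }, Right { -3/32 -1/16 0 } gives simplest -25/256
rbbbbrrbbb: Left { -1 -1/2 -1/4 -1/8 -7/64 -13/128 -25/256 }, Right { -3/32 -1/16 0 } gives simplest -49/512
rbbbbrrbbbb: Left { -1 -1/2 -1/4 -1/8 -7/64 -13/128 -25/256 -49/512 }, Right { -3/32 -1/16 0 } gives simplest -97/1024
rbbbbrrbbbbr: Left { -1 -1/2 -1/4 -1/8 -7/64 -13/128 -25/256 -49/512 }, Right { -97/1024 -3/32 -1/16 0 } gives simplest -195/2048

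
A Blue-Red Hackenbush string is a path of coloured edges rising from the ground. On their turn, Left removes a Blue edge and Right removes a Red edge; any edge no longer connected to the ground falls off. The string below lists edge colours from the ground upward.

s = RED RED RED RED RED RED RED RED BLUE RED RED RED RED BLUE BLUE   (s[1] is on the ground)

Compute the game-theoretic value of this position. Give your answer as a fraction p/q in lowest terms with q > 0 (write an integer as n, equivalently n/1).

-1017/128

Prefix values for RED RED RED RED RED RED RED RED BLUE RED RED RED RED BLUE BLUE via {L|R} + simplicity:
step 1: add RED to get R; options L={ none } R={ 0 } — -1
step 2: add RED to get RR; options L={ none } R={ -1, 0 } — -2
step 3: add RED to get RRR; options L={ none } R={ -2, -1, 0 } — -3
step 4: add RED to get RRRR; options L={ none } R={ -3, -2, -1, 0 } — -4
step 5: add RED to get RRRRR; options L={ none } R={ -4, -3, -2, -1, 0 } — -5
step 6: add RED to get RRRRRR; options L={ none } R={ -5, -4, -3, -2, -1, 0 } — -6
step 7: add RED to get RRRRRRR; options L={ none } R={ -6, -5, -4, -3, -2, -1, 0 } — -7
step 8: add RED to get RRRRRRRR; options L={ none } R={ -7, -6, -5, -4, -3, -2, -1, 0 } — -8
step 9: add BLUE to get RRRRRRRRB; options L={ -8 } R={ -7, -6, -5, -4, -3, -2, -1, 0 } — -15/2
step 10: add RED to get RRRRRRRRBR; options L={ -8 } R={ -15/2, -7, -6, -5, -4, -3, -2, -1, 0 } — -31/4
step 11: add RED to get RRRRRRRRBRR; options L={ -8 } R={ -31/4, -15/2, -7, -6, -5, -4, -3, -2, -1, 0 } — -63/8
step 12: add RED to get RRRRRRRRBRRR; options L={ -8 } R={ -63/8, -31/4, -15/2, -7, -6, -5, -4, -3, -2, -1, 0 } — -127/16
step 13: add RED to get RRRRRRRRBRRRR; options L={ -8 } R={ -127/16, -63/8, -31/4, -15/2, -7, -6, -5, -4, -3, -2, -1, 0 } — -255/32
step 14: add BLUE to get RRRRRRRRBRRRRB; options L={ -8, -255/32 } R={ -127/16, -63/8, -31/4, -15/2, -7, -6, -5, -4, -3, -2, -1, 0 } — -509/64
step 15: add BLUE to get RRRRRRRRBRRRRBB; options L={ -8, -255/32, -509/64 } R={ -127/16, -63/8, -31/4, -15/2, -7, -6, -5, -4, -3, -2, -1, 0 } — -1017/128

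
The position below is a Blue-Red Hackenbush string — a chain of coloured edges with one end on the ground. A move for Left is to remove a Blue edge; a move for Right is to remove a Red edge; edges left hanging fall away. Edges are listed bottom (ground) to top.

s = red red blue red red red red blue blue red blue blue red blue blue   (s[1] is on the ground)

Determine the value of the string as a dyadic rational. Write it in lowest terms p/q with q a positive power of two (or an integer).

edge 1 of 15 (red): { none | 0 } => -1
edge 2 of 15 (red): { none | -1,0 } => -2
edge 3 of 15 (blue): { -2 | -1,0 } => -3/2
edge 4 of 15 (red): { -2 | -3/2,-1,0 } => -7/4
edge 5 of 15 (red): { -2 | -7/4,-3/2,-1,0 } => -15/8
edge 6 of 15 (red): { -2 | -15/8,-7/4,-3/2,-1,0 } => -31/16
edge 7 of 15 (red): { -2 | -31/16,-15/8,-7/4,-3/2,-1,0 } => -63/32
edge 8 of 15 (blue): { -2,-63/32 | -31/16,-15/8,-7/4,-3/2,-1,0 } => -125/64
edge 9 of 15 (blue): { -2,-63/32,-125/64 | -31/16,-15/8,-7/4,-3/2,-1,0 } => -249/128
edge 10 of 15 (red): { -2,-63/32,-125/64 | -249/128,-31/16,-15/8,-7/4,-3/2,-1,0 } => -499/256
edge 11 of 15 (blue): { -2,-63/32,-125/64,-499/256 | -249/128,-31/16,-15/8,-7/4,-3/2,-1,0 } => -997/512
edge 12 of 15 (blue): { -2,-63/32,-125/64,-499/256,-997/512 | -249/128,-31/16,-15/8,-7/4,-3/2,-1,0 } => -1993/1024
edge 13 of 15 (red): { -2,-63/32,-125/64,-499/256,-997/512 | -1993/1024,-249/128,-31/16,-15/8,-7/4,-3/2,-1,0 } => -3987/2048
edge 14 of 15 (blue): { -2,-63/32,-125/64,-499/256,-997/512,-3987/2048 | -1993/1024,-249/128,-31/16,-15/8,-7/4,-3/2,-1,0 } => -7973/4096
edge 15 of 15 (blue): { -2,-63/32,-125/64,-499/256,-997/512,-3987/2048,-7973/4096 | -1993/1024,-249/128,-31/16,-15/8,-7/4,-3/2,-1,0 } => -15945/8192

-15945/8192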